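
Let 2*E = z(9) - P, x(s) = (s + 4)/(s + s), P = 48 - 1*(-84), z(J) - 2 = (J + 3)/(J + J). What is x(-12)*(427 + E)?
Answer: 1087/9 ≈ 120.78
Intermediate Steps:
z(J) = 2 + (3 + J)/(2*J) (z(J) = 2 + (J + 3)/(J + J) = 2 + (3 + J)/((2*J)) = 2 + (3 + J)*(1/(2*J)) = 2 + (3 + J)/(2*J))
P = 132 (P = 48 + 84 = 132)
x(s) = (4 + s)/(2*s) (x(s) = (4 + s)/((2*s)) = (4 + s)*(1/(2*s)) = (4 + s)/(2*s))
E = -194/3 (E = ((½)*(3 + 5*9)/9 - 1*132)/2 = ((½)*(⅑)*(3 + 45) - 132)/2 = ((½)*(⅑)*48 - 132)/2 = (8/3 - 132)/2 = (½)*(-388/3) = -194/3 ≈ -64.667)
x(-12)*(427 + E) = ((½)*(4 - 12)/(-12))*(427 - 194/3) = ((½)*(-1/12)*(-8))*(1087/3) = (⅓)*(1087/3) = 1087/9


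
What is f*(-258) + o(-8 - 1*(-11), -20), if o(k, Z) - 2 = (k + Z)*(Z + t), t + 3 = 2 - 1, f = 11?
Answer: -2462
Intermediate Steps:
t = -2 (t = -3 + (2 - 1) = -3 + 1 = -2)
o(k, Z) = 2 + (-2 + Z)*(Z + k) (o(k, Z) = 2 + (k + Z)*(Z - 2) = 2 + (Z + k)*(-2 + Z) = 2 + (-2 + Z)*(Z + k))
f*(-258) + o(-8 - 1*(-11), -20) = 11*(-258) + (2 + (-20)**2 - 2*(-20) - 2*(-8 - 1*(-11)) - 20*(-8 - 1*(-11))) = -2838 + (2 + 400 + 40 - 2*(-8 + 11) - 20*(-8 + 11)) = -2838 + (2 + 400 + 40 - 2*3 - 20*3) = -2838 + (2 + 400 + 40 - 6 - 60) = -2838 + 376 = -2462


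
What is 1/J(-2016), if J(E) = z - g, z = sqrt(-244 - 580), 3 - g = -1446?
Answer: -1449/2100425 - 2*I*sqrt(206)/2100425 ≈ -0.00068986 - 1.3666e-5*I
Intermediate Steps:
g = 1449 (g = 3 - 1*(-1446) = 3 + 1446 = 1449)
z = 2*I*sqrt(206) (z = sqrt(-824) = 2*I*sqrt(206) ≈ 28.705*I)
J(E) = -1449 + 2*I*sqrt(206) (J(E) = 2*I*sqrt(206) - 1*1449 = 2*I*sqrt(206) - 1449 = -1449 + 2*I*sqrt(206))
1/J(-2016) = 1/(-1449 + 2*I*sqrt(206))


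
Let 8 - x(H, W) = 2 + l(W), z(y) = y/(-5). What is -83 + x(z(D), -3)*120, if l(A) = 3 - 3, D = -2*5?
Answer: 637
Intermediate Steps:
D = -10
z(y) = -y/5 (z(y) = y*(-1/5) = -y/5)
l(A) = 0
x(H, W) = 6 (x(H, W) = 8 - (2 + 0) = 8 - 1*2 = 8 - 2 = 6)
-83 + x(z(D), -3)*120 = -83 + 6*120 = -83 + 720 = 637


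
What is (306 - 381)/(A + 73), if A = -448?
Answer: ⅕ ≈ 0.20000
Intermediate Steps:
(306 - 381)/(A + 73) = (306 - 381)/(-448 + 73) = -75/(-375) = -75*(-1/375) = ⅕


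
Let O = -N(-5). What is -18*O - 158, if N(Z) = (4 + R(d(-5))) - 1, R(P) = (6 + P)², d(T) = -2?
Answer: 184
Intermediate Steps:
N(Z) = 19 (N(Z) = (4 + (6 - 2)²) - 1 = (4 + 4²) - 1 = (4 + 16) - 1 = 20 - 1 = 19)
O = -19 (O = -1*19 = -19)
-18*O - 158 = -18*(-19) - 158 = 342 - 158 = 184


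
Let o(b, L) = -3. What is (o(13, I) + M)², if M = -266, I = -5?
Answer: 72361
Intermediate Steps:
(o(13, I) + M)² = (-3 - 266)² = (-269)² = 72361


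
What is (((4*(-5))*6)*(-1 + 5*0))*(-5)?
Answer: -600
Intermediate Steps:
(((4*(-5))*6)*(-1 + 5*0))*(-5) = ((-20*6)*(-1 + 0))*(-5) = -120*(-1)*(-5) = 120*(-5) = -600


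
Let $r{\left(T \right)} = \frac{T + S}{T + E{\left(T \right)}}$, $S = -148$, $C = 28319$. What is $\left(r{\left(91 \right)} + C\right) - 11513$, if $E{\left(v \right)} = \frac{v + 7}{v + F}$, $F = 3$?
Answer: $\frac{24233359}{1442} \approx 16805.0$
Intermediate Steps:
$E{\left(v \right)} = \frac{7 + v}{3 + v}$ ($E{\left(v \right)} = \frac{v + 7}{v + 3} = \frac{7 + v}{3 + v}$)
$r{\left(T \right)} = \frac{-148 + T}{T + \frac{7 + T}{3 + T}}$ ($r{\left(T \right)} = \frac{T - 148}{T + \frac{7 + T}{3 + T}} = \frac{-148 + T}{T + \frac{7 + T}{3 + T}}$)
$\left(r{\left(91 \right)} + C\right) - 11513 = \left(\frac{\left(-148 + 91\right) \left(3 + 91\right)}{7 + 91 + 91 \left(3 + 91\right)} + 28319\right) - 11513 = \left(\frac{1}{7 + 91 + 91 \cdot 94} \left(-57\right) 94 + 28319\right) - 11513 = \left(\frac{1}{7 + 91 + 8554} \left(-57\right) 94 + 28319\right) - 11513 = \left(\frac{1}{8652} \left(-57\right) 94 + 28319\right) - 11513 = \left(- \frac{893}{1442} + 28319\right) - 11513 = \frac{40835105}{1442} - 11513 = \frac{24233359}{1442}$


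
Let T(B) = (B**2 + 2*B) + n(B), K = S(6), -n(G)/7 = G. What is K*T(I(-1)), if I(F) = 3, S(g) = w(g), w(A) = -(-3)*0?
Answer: 0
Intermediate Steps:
n(G) = -7*G
w(A) = 0 (w(A) = -3*0 = 0)
S(g) = 0
K = 0
T(B) = B**2 - 5*B (T(B) = (B**2 + 2*B) - 7*B = B**2 - 5*B)
K*T(I(-1)) = 0*(3*(-5 + 3)) = 0*(3*(-2)) = 0*(-6) = 0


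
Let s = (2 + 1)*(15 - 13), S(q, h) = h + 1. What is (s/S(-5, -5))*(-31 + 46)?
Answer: -45/2 ≈ -22.500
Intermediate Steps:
S(q, h) = 1 + h
s = 6 (s = 3*2 = 6)
(s/S(-5, -5))*(-31 + 46) = (6/(1 - 5))*(-31 + 46) = (6/(-4))*15 = (6*(-¼))*15 = -3/2*15 = -45/2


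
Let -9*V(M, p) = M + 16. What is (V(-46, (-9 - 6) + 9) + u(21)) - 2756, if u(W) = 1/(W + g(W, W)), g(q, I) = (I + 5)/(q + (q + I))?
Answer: -11139853/4047 ≈ -2752.6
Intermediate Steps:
V(M, p) = -16/9 - M/9 (V(M, p) = -(M + 16)/9 = -(16 + M)/9 = -16/9 - M/9)
g(q, I) = (5 + I)/(I + 2*q) (g(q, I) = (5 + I)/(q + (I + q)) = (5 + I)/(I + 2*q))
u(W) = 1/(W + (5 + W)/(3*W)) (u(W) = 1/(W + (5 + W)/(W + 2*W)) = 1/(W + (5 + W)/((3*W))) = 1/(W + (1/(3*W))*(5 + W)) = 1/(W + (5 + W)/(3*W)))
(V(-46, (-9 - 6) + 9) + u(21)) - 2756 = ((-16/9 - ⅑*(-46)) + 3*21/(5 + 21 + 3*21²)) - 2756 = ((-16/9 + 46/9) + 3*21/(5 + 21 + 3*441)) - 2756 = (10/3 + 3*21/(5 + 21 + 1323)) - 2756 = (10/3 + 3*21/1349) - 2756 = (10/3 + 3*21*(1/1349)) - 2756 = (10/3 + 63/1349) - 2756 = 13679/4047 - 2756 = -11139853/4047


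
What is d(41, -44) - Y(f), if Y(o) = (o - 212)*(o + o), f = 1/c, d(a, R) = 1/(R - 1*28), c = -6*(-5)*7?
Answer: 176851/88200 ≈ 2.0051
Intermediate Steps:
c = 210 (c = 30*7 = 210)
d(a, R) = 1/(-28 + R) (d(a, R) = 1/(R - 28) = 1/(-28 + R))
f = 1/210 ≈ 0.0047619
Y(o) = 2*o*(-212 + o) (Y(o) = (-212 + o)*(2*o) = 2*o*(-212 + o))
d(41, -44) - Y(f) = 1/(-28 - 44) - 2*(-212 + 1/210)/210 = 1/(-72) - 2*(-44519)/(210*210) = -1/72 - 1*(-44519/22050) = -1/72 + 44519/22050 = 176851/88200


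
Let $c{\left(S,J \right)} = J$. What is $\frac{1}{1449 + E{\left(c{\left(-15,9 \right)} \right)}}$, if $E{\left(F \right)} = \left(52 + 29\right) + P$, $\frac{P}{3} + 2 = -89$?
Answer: $\frac{1}{1257} \approx 0.00079555$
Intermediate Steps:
$P = -273$ ($P = -6 + 3 \left(-89\right) = -6 - 267 = -273$)
$E{\left(F \right)} = -192$ ($E{\left(F \right)} = \left(52 + 29\right) - 273 = 81 - 273 = -192$)
$\frac{1}{1449 + E{\left(c{\left(-15,9 \right)} \right)}} = \frac{1}{1449 - 192} = \frac{1}{1257}$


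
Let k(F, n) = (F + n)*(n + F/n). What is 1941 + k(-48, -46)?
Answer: 141839/23 ≈ 6166.9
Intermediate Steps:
1941 + k(-48, -46) = 1941 + (-48 + (-46)**2 - 48*(-46) + (-48)**2/(-46)) = 1941 + (-48 + 2116 + 2208 + 2304*(-1/46)) = 1941 + (-48 + 2116 + 2208 - 1152/23) = 1941 + 97196/23 = 141839/23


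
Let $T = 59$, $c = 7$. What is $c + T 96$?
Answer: $5671$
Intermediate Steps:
$c + T 96 = 7 + 59 \cdot 96 = 7 + 5664 = 5671$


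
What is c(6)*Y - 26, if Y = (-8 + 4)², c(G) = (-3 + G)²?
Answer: 118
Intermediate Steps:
Y = 16 (Y = (-4)² = 16)
c(6)*Y - 26 = (-3 + 6)²*16 - 26 = 3²*16 - 26 = 9*16 - 26 = 144 - 26 = 118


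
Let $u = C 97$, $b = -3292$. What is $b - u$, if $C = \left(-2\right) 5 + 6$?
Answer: $-2904$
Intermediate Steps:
$C = -4$ ($C = -10 + 6 = -4$)
$u = -388$ ($u = \left(-4\right) 97 = -388$)
$b - u = -3292 - -388 = -3292 + 388 = -2904$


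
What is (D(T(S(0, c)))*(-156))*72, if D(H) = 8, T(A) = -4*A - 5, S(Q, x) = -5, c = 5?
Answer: -89856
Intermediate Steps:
T(A) = -5 - 4*A
(D(T(S(0, c)))*(-156))*72 = (8*(-156))*72 = -1248*72 = -89856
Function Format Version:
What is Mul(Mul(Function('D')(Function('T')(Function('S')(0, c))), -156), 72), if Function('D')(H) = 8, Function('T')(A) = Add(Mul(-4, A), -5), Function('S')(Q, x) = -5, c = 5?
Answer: -89856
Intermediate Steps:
Function('T')(A) = Add(-5, Mul(-4, A))
Mul(Mul(Function('D')(Function('T')(Function('S')(0, c))), -156), 72) = Mul(Mul(8, -156), 72) = Mul(-1248, 72) = -89856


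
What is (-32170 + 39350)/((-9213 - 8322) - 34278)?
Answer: -7180/51813 ≈ -0.13858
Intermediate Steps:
(-32170 + 39350)/((-9213 - 8322) - 34278) = 7180/(-17535 - 34278) = 7180/(-51813) = 7180*(-1/51813) = -7180/51813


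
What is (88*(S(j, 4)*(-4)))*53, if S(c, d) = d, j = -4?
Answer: -74624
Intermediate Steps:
(88*(S(j, 4)*(-4)))*53 = (88*(4*(-4)))*53 = (88*(-16))*53 = -1408*53 = -74624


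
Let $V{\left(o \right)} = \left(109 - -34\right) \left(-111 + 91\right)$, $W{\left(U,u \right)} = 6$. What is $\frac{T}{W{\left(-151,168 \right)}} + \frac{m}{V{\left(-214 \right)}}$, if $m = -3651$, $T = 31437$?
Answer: $\frac{14988621}{2860} \approx 5240.8$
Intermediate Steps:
$V{\left(o \right)} = -2860$ ($V{\left(o \right)} = \left(109 + \left(-22 + 56\right)\right) \left(-20\right) = \left(109 + 34\right) \left(-20\right) = 143 \left(-20\right) = -2860$)
$\frac{T}{W{\left(-151,168 \right)}} + \frac{m}{V{\left(-214 \right)}} = \frac{31437}{6} - \frac{3651}{-2860} = 31437 \cdot \frac{1}{6} - - \frac{3651}{2860} = \frac{10479}{2} + \frac{3651}{2860} = \frac{14988621}{2860}$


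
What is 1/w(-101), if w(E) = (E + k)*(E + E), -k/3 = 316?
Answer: 1/211898 ≈ 4.7193e-6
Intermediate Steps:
k = -948 (k = -3*316 = -948)
w(E) = 2*E*(-948 + E) (w(E) = (E - 948)*(E + E) = (-948 + E)*(2*E) = 2*E*(-948 + E))
1/w(-101) = 1/(2*(-101)*(-948 - 101)) = 1/(2*(-101)*(-1049)) = 1/211898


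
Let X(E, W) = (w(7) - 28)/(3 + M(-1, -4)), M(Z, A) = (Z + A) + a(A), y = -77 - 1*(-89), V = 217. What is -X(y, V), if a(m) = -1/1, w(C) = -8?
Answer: -12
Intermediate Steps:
a(m) = -1 (a(m) = -1*1 = -1)
y = 12 (y = -77 + 89 = 12)
M(Z, A) = -1 + A + Z (M(Z, A) = (Z + A) - 1 = (A + Z) - 1 = -1 + A + Z)
X(E, W) = 12 (X(E, W) = (-8 - 28)/(3 + (-1 - 4 - 1)) = -36/(3 - 6) = -36/(-3) = -36*(-⅓) = 12)
-X(y, V) = -1*12 = -12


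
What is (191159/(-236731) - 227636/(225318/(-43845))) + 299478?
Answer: 3056130234102397/8889959243 ≈ 3.4377e+5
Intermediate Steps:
(191159/(-236731) - 227636/(225318/(-43845))) + 299478 = (191159*(-1/236731) - 227636/(225318*(-1/43845))) + 299478 = (-191159/236731 - 227636/(-75106/14615)) + 299478 = (-191159/236731 - 227636*(-14615/75106)) + 299478 = (-191159/236731 + 1663450070/37553) + 299478 = 393783019927243/8889959243 + 299478 = 3056130234102397/8889959243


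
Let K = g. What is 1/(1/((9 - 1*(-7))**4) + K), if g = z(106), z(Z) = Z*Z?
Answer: 65536/736362497 ≈ 8.9000e-5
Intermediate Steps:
z(Z) = Z**2
g = 11236 (g = 106**2 = 11236)
K = 11236
1/(1/((9 - 1*(-7))**4) + K) = 1/(1/((9 - 1*(-7))**4) + 11236) = 1/(1/((9 + 7)**4) + 11236) = 1/(1/(16**4) + 11236) = 1/(1/65536 + 11236) = 1/(736362497/65536) = 65536/736362497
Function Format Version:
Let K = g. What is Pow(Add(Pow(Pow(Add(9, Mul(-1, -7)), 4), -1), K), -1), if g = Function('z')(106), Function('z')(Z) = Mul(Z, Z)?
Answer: Rational(65536, 736362497) ≈ 8.9000e-5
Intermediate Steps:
Function('z')(Z) = Pow(Z, 2)
g = 11236 (g = Pow(106, 2) = 11236)
K = 11236
Pow(Add(Pow(Pow(Add(9, Mul(-1, -7)), 4), -1), K), -1) = Pow(Add(Pow(Pow(Add(9, Mul(-1, -7)), 4), -1), 11236), -1) = Pow(Add(Pow(Pow(Add(9, 7), 4), -1), 11236), -1) = Pow(Add(Pow(Pow(16, 4), -1), 11236), -1) = Pow(Add(Pow(65536, -1), 11236), -1) = Pow(Add(Rational(1, 65536), 11236), -1) = Pow(Rational(736362497, 65536), -1) = Rational(65536, 736362497)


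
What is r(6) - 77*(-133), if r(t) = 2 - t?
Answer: 10237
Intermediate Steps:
r(6) - 77*(-133) = (2 - 1*6) - 77*(-133) = (2 - 6) + 10241 = -4 + 10241 = 10237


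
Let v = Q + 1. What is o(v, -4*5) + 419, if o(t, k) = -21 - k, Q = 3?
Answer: 418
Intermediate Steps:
v = 4 (v = 3 + 1 = 4)
o(v, -4*5) + 419 = (-21 - (-4)*5) + 419 = (-21 - 1*(-20)) + 419 = (-21 + 20) + 419 = -1 + 419 = 418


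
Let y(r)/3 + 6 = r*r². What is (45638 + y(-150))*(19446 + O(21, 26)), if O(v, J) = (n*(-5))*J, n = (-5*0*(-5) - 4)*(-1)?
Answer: -190762345880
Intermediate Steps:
n = 4 (n = (0*(-5) - 4)*(-1) = (0 - 4)*(-1) = -4*(-1) = 4)
O(v, J) = -20*J (O(v, J) = (4*(-5))*J = -20*J)
y(r) = -18 + 3*r³ (y(r) = -18 + 3*(r*r²) = -18 + 3*r³)
(45638 + y(-150))*(19446 + O(21, 26)) = (45638 + (-18 + 3*(-150)³))*(19446 - 20*26) = (45638 + (-18 + 3*(-3375000)))*(19446 - 520) = (45638 + (-18 - 10125000))*18926 = (45638 - 10125018)*18926 = -10079380*18926 = -190762345880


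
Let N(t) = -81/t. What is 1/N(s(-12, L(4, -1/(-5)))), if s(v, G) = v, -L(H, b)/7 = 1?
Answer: 4/27 ≈ 0.14815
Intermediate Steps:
L(H, b) = -7 (L(H, b) = -7*1 = -7)
1/N(s(-12, L(4, -1/(-5)))) = 1/(-81/(-12)) = 1/(-81*(-1/12)) = 1/(27/4) = 4/27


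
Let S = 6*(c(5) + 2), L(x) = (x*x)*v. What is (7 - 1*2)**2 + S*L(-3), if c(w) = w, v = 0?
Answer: 25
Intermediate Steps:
L(x) = 0 (L(x) = (x*x)*0 = x**2*0 = 0)
S = 42 (S = 6*(5 + 2) = 6*7 = 42)
(7 - 1*2)**2 + S*L(-3) = (7 - 1*2)**2 + 42*0 = (7 - 2)**2 + 0 = 5**2 + 0 = 25 + 0 = 25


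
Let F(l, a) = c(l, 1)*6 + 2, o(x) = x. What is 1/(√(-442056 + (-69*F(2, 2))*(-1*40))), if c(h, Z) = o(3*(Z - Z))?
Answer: -I*√12126/72756 ≈ -0.0015135*I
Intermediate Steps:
c(h, Z) = 0 (c(h, Z) = 3*(Z - Z) = 3*0 = 0)
F(l, a) = 2 (F(l, a) = 0*6 + 2 = 0 + 2 = 2)
1/(√(-442056 + (-69*F(2, 2))*(-1*40))) = 1/(√(-442056 + (-69*2)*(-1*40))) = 1/(√(-442056 - 138*(-40))) = 1/(√(-442056 + 5520)) = 1/(√(-436536)) = 1/(6*I*√12126) = -I*√12126/72756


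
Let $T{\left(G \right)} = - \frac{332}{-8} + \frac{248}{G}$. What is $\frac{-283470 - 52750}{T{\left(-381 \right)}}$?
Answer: $- \frac{256199640}{31127} \approx -8230.8$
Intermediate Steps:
$T{\left(G \right)} = \frac{83}{2} + \frac{248}{G}$ ($T{\left(G \right)} = \left(-332\right) \left(- \frac{1}{8}\right) + \frac{248}{G} = \frac{83}{2} + \frac{248}{G}$)
$\frac{-283470 - 52750}{T{\left(-381 \right)}} = \frac{-283470 - 52750}{\frac{83}{2} + \frac{248}{-381}} = \frac{-283470 - 52750}{\frac{83}{2} + 248 \left(- \frac{1}{381}\right)} = - \frac{336220}{\frac{83}{2} - \frac{248}{381}} = - \frac{336220}{\frac{31127}{762}} = \left(-336220\right) \frac{762}{31127} = - \frac{256199640}{31127}$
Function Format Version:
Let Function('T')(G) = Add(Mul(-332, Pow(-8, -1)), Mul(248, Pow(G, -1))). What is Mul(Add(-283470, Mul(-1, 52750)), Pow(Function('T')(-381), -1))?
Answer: Rational(-256199640, 31127) ≈ -8230.8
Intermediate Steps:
Function('T')(G) = Add(Rational(83, 2), Mul(248, Pow(G, -1))) (Function('T')(G) = Add(Mul(-332, Rational(-1, 8)), Mul(248, Pow(G, -1))) = Add(Rational(83, 2), Mul(248, Pow(G, -1))))
Mul(Add(-283470, Mul(-1, 52750)), Pow(Function('T')(-381), -1)) = Mul(Add(-283470, Mul(-1, 52750)), Pow(Add(Rational(83, 2), Mul(248, Pow(-381, -1))), -1)) = Mul(Add(-283470, -52750), Pow(Add(Rational(83, 2), Mul(248, Rational(-1, 381))), -1)) = Mul(-336220, Pow(Add(Rational(83, 2), Rational(-248, 381)), -1)) = Mul(-336220, Pow(Rational(31127, 762), -1)) = Mul(-336220, Rational(762, 31127)) = Rational(-256199640, 31127)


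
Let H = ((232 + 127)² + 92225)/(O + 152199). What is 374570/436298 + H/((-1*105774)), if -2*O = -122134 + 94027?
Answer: 1097798145831227/1278730678476105 ≈ 0.85851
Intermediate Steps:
O = 28107/2 (O = -(-122134 + 94027)/2 = -½*(-28107) = 28107/2 ≈ 14054.)
H = 147404/110835 (H = ((232 + 127)² + 92225)/(28107/2 + 152199) = (359² + 92225)/(332505/2) = (128881 + 92225)*(2/332505) = 221106*(2/332505) = 147404/110835 ≈ 1.3299)
374570/436298 + H/((-1*105774)) = 374570/436298 + 147404/(110835*((-1*105774))) = 374570*(1/436298) + (147404/110835)/(-105774) = 187285/218149 + (147404/110835)*(-1/105774) = 187285/218149 - 73702/5861730645 = 1097798145831227/1278730678476105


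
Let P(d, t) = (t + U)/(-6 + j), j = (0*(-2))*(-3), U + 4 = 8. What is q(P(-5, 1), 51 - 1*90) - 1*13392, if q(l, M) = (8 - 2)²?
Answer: -13356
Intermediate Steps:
U = 4 (U = -4 + 8 = 4)
j = 0 (j = 0*(-3) = 0)
P(d, t) = -⅔ - t/6 (P(d, t) = (t + 4)/(-6 + 0) = (4 + t)/(-6) = (4 + t)*(-⅙) = -⅔ - t/6)
q(l, M) = 36 (q(l, M) = 6² = 36)
q(P(-5, 1), 51 - 1*90) - 1*13392 = 36 - 1*13392 = 36 - 13392 = -13356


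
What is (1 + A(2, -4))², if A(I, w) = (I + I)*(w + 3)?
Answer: 9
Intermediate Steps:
A(I, w) = 2*I*(3 + w) (A(I, w) = (2*I)*(3 + w) = 2*I*(3 + w))
(1 + A(2, -4))² = (1 + 2*2*(3 - 4))² = (1 + 2*2*(-1))² = (1 - 4)² = (-3)² = 9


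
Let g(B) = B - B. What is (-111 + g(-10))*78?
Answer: -8658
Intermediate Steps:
g(B) = 0
(-111 + g(-10))*78 = (-111 + 0)*78 = -111*78 = -8658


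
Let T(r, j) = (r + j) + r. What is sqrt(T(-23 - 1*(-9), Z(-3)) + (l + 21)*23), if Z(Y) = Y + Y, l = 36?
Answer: sqrt(1277) ≈ 35.735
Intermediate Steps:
Z(Y) = 2*Y
T(r, j) = j + 2*r (T(r, j) = (j + r) + r = j + 2*r)
sqrt(T(-23 - 1*(-9), Z(-3)) + (l + 21)*23) = sqrt((2*(-3) + 2*(-23 - 1*(-9))) + (36 + 21)*23) = sqrt((-6 + 2*(-23 + 9)) + 57*23) = sqrt((-6 + 2*(-14)) + 1311) = sqrt((-6 - 28) + 1311) = sqrt(-34 + 1311) = sqrt(1277)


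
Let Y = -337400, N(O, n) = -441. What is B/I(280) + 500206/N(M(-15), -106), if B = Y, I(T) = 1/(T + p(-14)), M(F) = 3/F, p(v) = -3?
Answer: -5888038858/63 ≈ -9.3461e+7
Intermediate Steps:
I(T) = 1/(-3 + T) (I(T) = 1/(T - 3) = 1/(-3 + T))
B = -337400
B/I(280) + 500206/N(M(-15), -106) = -337400/(1/(-3 + 280)) + 500206/(-441) = -337400/(1/277) + 500206*(-1/441) = -337400/1/277 - 71458/63 = -337400*277 - 71458/63 = -93459800 - 71458/63 = -5888038858/63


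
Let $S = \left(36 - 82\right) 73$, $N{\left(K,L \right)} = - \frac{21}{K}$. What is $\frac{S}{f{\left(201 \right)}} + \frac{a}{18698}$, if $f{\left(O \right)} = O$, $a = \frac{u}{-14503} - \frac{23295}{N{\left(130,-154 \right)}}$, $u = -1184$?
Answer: $- \frac{1715818191163}{190773085629} \approx -8.994$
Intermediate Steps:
$S = -3358$ ($S = \left(-46\right) 73 = -3358$)
$a = \frac{14640061638}{101521}$ ($a = - \frac{1184}{-14503} - \frac{23295}{\left(-21\right) \frac{1}{130}} = \left(-1184\right) \left(- \frac{1}{14503}\right) - \frac{23295}{\left(-21\right) \frac{1}{130}} = \frac{1184}{14503} - \frac{23295}{- \frac{21}{130}} = \frac{1184}{14503} - - \frac{1009450}{7} = \frac{1184}{14503} + \frac{1009450}{7} = \frac{14640061638}{101521} \approx 1.4421 \cdot 10^{5}$)
$\frac{S}{f{\left(201 \right)}} + \frac{a}{18698} = - \frac{3358}{201} + \frac{14640061638}{101521 \cdot 18698} = \left(-3358\right) \frac{1}{201} + \frac{14640061638}{101521} \cdot \frac{1}{18698} = - \frac{3358}{201} + \frac{7320030819}{949119829} = - \frac{1715818191163}{190773085629}$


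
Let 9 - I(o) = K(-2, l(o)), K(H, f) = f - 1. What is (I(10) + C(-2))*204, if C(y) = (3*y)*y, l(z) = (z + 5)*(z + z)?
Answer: -56712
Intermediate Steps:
l(z) = 2*z*(5 + z) (l(z) = (5 + z)*(2*z) = 2*z*(5 + z))
K(H, f) = -1 + f
I(o) = 10 - 2*o*(5 + o) (I(o) = 9 - (-1 + 2*o*(5 + o)) = 9 + (1 - 2*o*(5 + o)) = 10 - 2*o*(5 + o))
C(y) = 3*y²
(I(10) + C(-2))*204 = ((10 - 2*10*(5 + 10)) + 3*(-2)²)*204 = ((10 - 2*10*15) + 3*4)*204 = ((10 - 300) + 12)*204 = (-290 + 12)*204 = -278*204 = -56712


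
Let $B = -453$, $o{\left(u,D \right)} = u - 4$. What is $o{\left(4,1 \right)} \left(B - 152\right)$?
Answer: $0$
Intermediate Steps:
$o{\left(u,D \right)} = -4 + u$ ($o{\left(u,D \right)} = u - 4 = -4 + u$)
$o{\left(4,1 \right)} \left(B - 152\right) = \left(-4 + 4\right) \left(-453 - 152\right) = 0 \left(-605\right) = 0$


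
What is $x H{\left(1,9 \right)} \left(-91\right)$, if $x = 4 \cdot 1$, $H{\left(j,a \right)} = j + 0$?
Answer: $-364$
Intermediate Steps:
$H{\left(j,a \right)} = j$
$x = 4$
$x H{\left(1,9 \right)} \left(-91\right) = 4 \cdot 1 \left(-91\right) = 4 \left(-91\right) = -364$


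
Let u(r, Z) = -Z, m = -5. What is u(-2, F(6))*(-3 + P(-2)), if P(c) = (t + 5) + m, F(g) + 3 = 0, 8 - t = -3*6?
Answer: 69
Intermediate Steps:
t = 26 (t = 8 - (-3)*6 = 8 - 1*(-18) = 8 + 18 = 26)
F(g) = -3 (F(g) = -3 + 0 = -3)
P(c) = 26 (P(c) = (26 + 5) - 5 = 31 - 5 = 26)
u(-2, F(6))*(-3 + P(-2)) = (-1*(-3))*(-3 + 26) = 3*23 = 69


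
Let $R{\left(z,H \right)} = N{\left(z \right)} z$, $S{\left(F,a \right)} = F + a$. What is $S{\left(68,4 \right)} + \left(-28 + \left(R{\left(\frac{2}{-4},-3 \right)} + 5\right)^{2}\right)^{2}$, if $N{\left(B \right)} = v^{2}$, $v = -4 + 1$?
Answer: $\frac{13473}{16} \approx 842.06$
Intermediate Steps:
$v = -3$
$N{\left(B \right)} = 9$ ($N{\left(B \right)} = \left(-3\right)^{2} = 9$)
$R{\left(z,H \right)} = 9 z$
$S{\left(68,4 \right)} + \left(-28 + \left(R{\left(\frac{2}{-4},-3 \right)} + 5\right)^{2}\right)^{2} = \left(68 + 4\right) + \left(-28 + \left(9 \frac{2}{-4} + 5\right)^{2}\right)^{2} = 72 + \left(-28 + \left(9 \cdot 2 \left(- \frac{1}{4}\right) + 5\right)^{2}\right)^{2} = 72 + \left(-28 + \left(9 \left(- \frac{1}{2}\right) + 5\right)^{2}\right)^{2} = 72 + \left(-28 + \left(- \frac{9}{2} + 5\right)^{2}\right)^{2} = 72 + \left(-28 + \left(\frac{1}{2}\right)^{2}\right)^{2} = 72 + \left(-28 + \frac{1}{4}\right)^{2} = 72 + \left(- \frac{111}{4}\right)^{2} = 72 + \frac{12321}{16} = \frac{13473}{16}$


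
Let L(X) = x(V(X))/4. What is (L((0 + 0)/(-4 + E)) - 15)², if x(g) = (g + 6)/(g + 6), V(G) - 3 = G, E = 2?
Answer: 3481/16 ≈ 217.56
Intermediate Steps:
V(G) = 3 + G
x(g) = 1 (x(g) = (6 + g)/(6 + g) = 1)
L(X) = ¼ (L(X) = 1/4 = 1*(¼) = ¼)
(L((0 + 0)/(-4 + E)) - 15)² = (¼ - 15)² = (-59/4)² = 3481/16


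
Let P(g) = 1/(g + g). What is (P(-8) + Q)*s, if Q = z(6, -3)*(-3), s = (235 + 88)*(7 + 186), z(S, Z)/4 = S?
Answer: -71876867/16 ≈ -4.4923e+6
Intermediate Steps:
z(S, Z) = 4*S
P(g) = 1/(2*g)
s = 62339 (s = 323*193 = 62339)
Q = -72 (Q = (4*6)*(-3) = 24*(-3) = -72)
(P(-8) + Q)*s = ((1/2)/(-8) - 72)*62339 = ((1/2)*(-1/8) - 72)*62339 = (-1/16 - 72)*62339 = -1153/16*62339 = -71876867/16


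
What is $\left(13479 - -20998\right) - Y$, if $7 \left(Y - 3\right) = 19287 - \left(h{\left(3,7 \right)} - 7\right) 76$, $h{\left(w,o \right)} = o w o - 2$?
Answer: $33217$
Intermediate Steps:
$h{\left(w,o \right)} = -2 + w o^{2}$ ($h{\left(w,o \right)} = w o^{2} - 2 = -2 + w o^{2}$)
$Y = 1260$ ($Y = 3 + \frac{19287 - \left(\left(-2 + 3 \cdot 7^{2}\right) - 7\right) 76}{7} = 3 + \frac{19287 - \left(\left(-2 + 3 \cdot 49\right) - 7\right) 76}{7} = 3 + \frac{19287 - \left(\left(-2 + 147\right) - 7\right) 76}{7} = 3 + \frac{19287 - \left(145 - 7\right) 76}{7} = 3 + \frac{19287 - 138 \cdot 76}{7} = 3 + \frac{19287 - 10488}{7} = 3 + \frac{1}{7} \cdot 8799 = 3 + 1257 = 1260$)
$\left(13479 - -20998\right) - Y = \left(13479 - -20998\right) - 1260 = \left(13479 + 20998\right) - 1260 = 34477 - 1260 = 33217$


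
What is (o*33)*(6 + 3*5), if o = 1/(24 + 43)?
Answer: 693/67 ≈ 10.343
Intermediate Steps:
o = 1/67 ≈ 0.014925
(o*33)*(6 + 3*5) = ((1/67)*33)*(6 + 3*5) = 33*(6 + 15)/67 = (33/67)*21 = 693/67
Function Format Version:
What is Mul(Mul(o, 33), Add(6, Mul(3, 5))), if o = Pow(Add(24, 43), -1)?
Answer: Rational(693, 67) ≈ 10.343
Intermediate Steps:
o = Rational(1, 67) (o = Pow(67, -1) = Rational(1, 67) ≈ 0.014925)
Mul(Mul(o, 33), Add(6, Mul(3, 5))) = Mul(Mul(Rational(1, 67), 33), Add(6, Mul(3, 5))) = Mul(Rational(33, 67), Add(6, 15)) = Mul(Rational(33, 67), 21) = Rational(693, 67)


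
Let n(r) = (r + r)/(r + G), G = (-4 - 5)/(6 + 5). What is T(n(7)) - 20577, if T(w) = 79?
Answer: -20498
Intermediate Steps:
G = -9/11 ≈ -0.81818
n(r) = 2*r/(-9/11 + r) (n(r) = (r + r)/(r - 9/11) = (2*r)/(-9/11 + r) = 2*r/(-9/11 + r))
T(n(7)) - 20577 = 79 - 20577 = -20498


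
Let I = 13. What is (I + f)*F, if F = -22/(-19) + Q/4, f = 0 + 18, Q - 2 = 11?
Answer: 10385/76 ≈ 136.64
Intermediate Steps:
Q = 13 (Q = 2 + 11 = 13)
f = 18
F = 335/76 (F = -22/(-19) + 13/4 = -22*(-1/19) + 13*(¼) = 22/19 + 13/4 = 335/76 ≈ 4.4079)
(I + f)*F = (13 + 18)*(335/76) = 31*(335/76) = 10385/76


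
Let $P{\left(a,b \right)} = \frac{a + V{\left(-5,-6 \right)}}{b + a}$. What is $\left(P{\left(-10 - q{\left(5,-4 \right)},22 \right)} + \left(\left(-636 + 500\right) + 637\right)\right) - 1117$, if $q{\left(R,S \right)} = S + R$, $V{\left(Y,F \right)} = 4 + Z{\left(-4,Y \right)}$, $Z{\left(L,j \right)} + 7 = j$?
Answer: $- \frac{6795}{11} \approx -617.73$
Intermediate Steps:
$Z{\left(L,j \right)} = -7 + j$
$V{\left(Y,F \right)} = -3 + Y$ ($V{\left(Y,F \right)} = 4 + \left(-7 + Y\right) = -3 + Y$)
$q{\left(R,S \right)} = R + S$
$P{\left(a,b \right)} = \frac{-8 + a}{a + b}$ ($P{\left(a,b \right)} = \frac{a - 8}{b + a} = \frac{a - 8}{a + b} = \frac{-8 + a}{a + b}$)
$\left(P{\left(-10 - q{\left(5,-4 \right)},22 \right)} + \left(\left(-636 + 500\right) + 637\right)\right) - 1117 = \left(\frac{-8 - 11}{\left(-10 - \left(5 - 4\right)\right) + 22} + \left(\left(-636 + 500\right) + 637\right)\right) - 1117 = \left(\frac{-8 - 11}{\left(-10 - 1\right) + 22} + \left(-136 + 637\right)\right) - 1117 = \left(\frac{-8 - 11}{\left(-10 - 1\right) + 22} + 501\right) - 1117 = \left(\frac{-8 - 11}{-11 + 22} + 501\right) - 1117 = \left(\frac{1}{11} \left(-19\right) + 501\right) - 1117 = \left(- \frac{19}{11} + 501\right) - 1117 = \frac{5492}{11} - 1117 = - \frac{6795}{11}$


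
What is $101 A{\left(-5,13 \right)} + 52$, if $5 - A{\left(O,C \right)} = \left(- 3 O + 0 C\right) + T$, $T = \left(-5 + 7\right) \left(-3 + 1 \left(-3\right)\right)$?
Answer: $254$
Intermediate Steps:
$T = -12$ ($T = 2 \left(-3 - 3\right) = 2 \left(-6\right) = -12$)
$A{\left(O,C \right)} = 17 + 3 O$ ($A{\left(O,C \right)} = 5 - \left(\left(- 3 O + 0 C\right) - 12\right) = 5 - \left(\left(- 3 O + 0\right) - 12\right) = 5 - \left(- 3 O - 12\right) = 5 - \left(-12 - 3 O\right) = 5 + \left(12 + 3 O\right) = 17 + 3 O$)
$101 A{\left(-5,13 \right)} + 52 = 101 \left(17 + 3 \left(-5\right)\right) + 52 = 101 \left(17 - 15\right) + 52 = 101 \cdot 2 + 52 = 202 + 52 = 254$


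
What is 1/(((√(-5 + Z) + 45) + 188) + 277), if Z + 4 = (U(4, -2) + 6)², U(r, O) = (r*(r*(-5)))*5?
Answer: 30/6169 - √155227/104873 ≈ 0.0011062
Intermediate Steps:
U(r, O) = -25*r² (U(r, O) = (r*(-5*r))*5 = -5*r²*5 = -25*r²)
Z = 155232 (Z = -4 + (-25*4² + 6)² = -4 + (-25*16 + 6)² = -4 + (-400 + 6)² = -4 + (-394)² = -4 + 155236 = 155232)
1/(((√(-5 + Z) + 45) + 188) + 277) = 1/(((√(-5 + 155232) + 45) + 188) + 277) = 1/(((√155227 + 45) + 188) + 277) = 1/(((45 + √155227) + 188) + 277) = 1/((233 + √155227) + 277) = 1/(510 + √155227)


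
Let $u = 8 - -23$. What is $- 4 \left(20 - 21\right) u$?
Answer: $124$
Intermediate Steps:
$u = 31$ ($u = 8 + 23 = 31$)
$- 4 \left(20 - 21\right) u = - 4 \left(20 - 21\right) 31 = \left(-4\right) \left(-1\right) 31 = 4 \cdot 31 = 124$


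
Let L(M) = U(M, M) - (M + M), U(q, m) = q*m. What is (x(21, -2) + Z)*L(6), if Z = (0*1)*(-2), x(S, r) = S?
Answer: 504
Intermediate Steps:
U(q, m) = m*q
Z = 0 (Z = 0*(-2) = 0)
L(M) = M**2 - 2*M (L(M) = M*M - (M + M) = M**2 - 2*M)
(x(21, -2) + Z)*L(6) = (21 + 0)*(6*(-2 + 6)) = 21*(6*4) = 21*24 = 504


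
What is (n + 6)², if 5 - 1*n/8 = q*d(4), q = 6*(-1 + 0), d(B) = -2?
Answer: 2500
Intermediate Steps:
q = -6 (q = 6*(-1) = -6)
n = -56 (n = 40 - (-48)*(-2) = 40 - 8*12 = 40 - 96 = -56)
(n + 6)² = (-56 + 6)² = (-50)² = 2500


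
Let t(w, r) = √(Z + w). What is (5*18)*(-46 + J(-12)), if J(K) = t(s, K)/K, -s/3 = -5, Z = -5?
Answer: -4140 - 15*√10/2 ≈ -4163.7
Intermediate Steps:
s = 15 (s = -3*(-5) = 15)
t(w, r) = √(-5 + w)
J(K) = √10/K (J(K) = √(-5 + 15)/K = √10/K)
(5*18)*(-46 + J(-12)) = (5*18)*(-46 + √10/(-12)) = 90*(-46 + √10*(-1/12)) = 90*(-46 - √10/12) = -4140 - 15*√10/2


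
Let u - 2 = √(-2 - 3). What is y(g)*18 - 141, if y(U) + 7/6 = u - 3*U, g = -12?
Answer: 522 + 18*I*√5 ≈ 522.0 + 40.249*I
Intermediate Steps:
u = 2 + I*√5 (u = 2 + √(-2 - 3) = 2 + √(-5) = 2 + I*√5 ≈ 2.0 + 2.2361*I)
y(U) = ⅚ - 3*U + I*√5 (y(U) = -7/6 + ((2 + I*√5) - 3*U) = -7/6 + (2 - 3*U + I*√5) = ⅚ - 3*U + I*√5)
y(g)*18 - 141 = (⅚ - 3*(-12) + I*√5)*18 - 141 = (⅚ + 36 + I*√5)*18 - 141 = (221/6 + I*√5)*18 - 141 = (663 + 18*I*√5) - 141 = 522 + 18*I*√5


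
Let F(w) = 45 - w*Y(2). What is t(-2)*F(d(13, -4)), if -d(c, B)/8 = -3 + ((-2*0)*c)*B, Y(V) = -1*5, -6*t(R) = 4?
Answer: -110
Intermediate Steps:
t(R) = -⅔ (t(R) = -⅙*4 = -⅔)
Y(V) = -5
d(c, B) = 24 (d(c, B) = -8*(-3 + ((-2*0)*c)*B) = -8*(-3 + (0*c)*B) = -8*(-3 + 0*B) = -8*(-3 + 0) = -8*(-3) = 24)
F(w) = 45 + 5*w (F(w) = 45 - w*(-5) = 45 - (-5)*w = 45 + 5*w)
t(-2)*F(d(13, -4)) = -2*(45 + 5*24)/3 = -2*(45 + 120)/3 = -⅔*165 = -110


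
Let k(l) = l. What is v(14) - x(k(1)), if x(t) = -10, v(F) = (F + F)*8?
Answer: 234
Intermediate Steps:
v(F) = 16*F (v(F) = (2*F)*8 = 16*F)
v(14) - x(k(1)) = 16*14 - 1*(-10) = 224 + 10 = 234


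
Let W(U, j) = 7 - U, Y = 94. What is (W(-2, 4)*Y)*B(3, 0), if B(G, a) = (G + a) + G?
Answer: 5076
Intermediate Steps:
B(G, a) = a + 2*G
(W(-2, 4)*Y)*B(3, 0) = ((7 - 1*(-2))*94)*(0 + 2*3) = ((7 + 2)*94)*(0 + 6) = (9*94)*6 = 846*6 = 5076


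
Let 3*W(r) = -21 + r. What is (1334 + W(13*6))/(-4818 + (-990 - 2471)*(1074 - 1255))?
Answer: 1353/621623 ≈ 0.0021766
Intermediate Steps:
W(r) = -7 + r/3 (W(r) = (-21 + r)/3 = -7 + r/3)
(1334 + W(13*6))/(-4818 + (-990 - 2471)*(1074 - 1255)) = (1334 + (-7 + (13*6)/3))/(-4818 + (-990 - 2471)*(1074 - 1255)) = (1334 + (-7 + (1/3)*78))/(-4818 - 3461*(-181)) = (1334 + (-7 + 26))/(-4818 + 626441) = (1334 + 19)/621623 = 1353*(1/621623) = 1353/621623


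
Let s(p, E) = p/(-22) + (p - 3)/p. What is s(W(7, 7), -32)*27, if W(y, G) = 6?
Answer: 135/22 ≈ 6.1364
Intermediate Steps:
s(p, E) = -p/22 + (-3 + p)/p (s(p, E) = p*(-1/22) + (-3 + p)/p = -p/22 + (-3 + p)/p)
s(W(7, 7), -32)*27 = (1 - 3/6 - 1/22*6)*27 = (1 - 3*⅙ - 3/11)*27 = (1 - ½ - 3/11)*27 = (5/22)*27 = 135/22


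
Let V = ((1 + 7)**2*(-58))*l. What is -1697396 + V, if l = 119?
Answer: -2139124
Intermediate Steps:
V = -441728 (V = ((1 + 7)**2*(-58))*119 = (8**2*(-58))*119 = (64*(-58))*119 = -3712*119 = -441728)
-1697396 + V = -1697396 - 441728 = -2139124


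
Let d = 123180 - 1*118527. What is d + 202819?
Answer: 207472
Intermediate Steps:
d = 4653 (d = 123180 - 118527 = 4653)
d + 202819 = 4653 + 202819 = 207472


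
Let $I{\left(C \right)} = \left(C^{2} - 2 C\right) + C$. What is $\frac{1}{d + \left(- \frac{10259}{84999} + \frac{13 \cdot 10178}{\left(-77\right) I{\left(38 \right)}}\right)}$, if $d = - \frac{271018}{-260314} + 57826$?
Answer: $\frac{85551840380919}{4947094907393527825} \approx 1.7293 \cdot 10^{-5}$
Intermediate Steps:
$I{\left(C \right)} = C^{2} - C$
$d = \frac{7526594191}{130157}$ ($d = \left(-271018\right) \left(- \frac{1}{260314}\right) + 57826 = \frac{135509}{130157} + 57826 = \frac{7526594191}{130157} \approx 57827.0$)
$\frac{1}{d + \left(- \frac{10259}{84999} + \frac{13 \cdot 10178}{\left(-77\right) I{\left(38 \right)}}\right)} = \frac{1}{\frac{7526594191}{130157} + \left(- \frac{10259}{84999} + \frac{13 \cdot 10178}{\left(-77\right) 38 \left(-1 + 38\right)}\right)} = \frac{1}{\frac{7526594191}{130157} + \left(\left(-10259\right) \frac{1}{84999} + \frac{132314}{\left(-77\right) 38 \cdot 37}\right)} = \frac{1}{\frac{7526594191}{130157} + \left(- \frac{10259}{84999} + \frac{132314}{\left(-77\right) 1406}\right)} = \frac{1}{\frac{7526594191}{130157} + \left(- \frac{10259}{84999} + \frac{132314}{-108262}\right)} = \frac{1}{\frac{7526594191}{130157} + \left(- \frac{10259}{84999} + 132314 \left(- \frac{1}{108262}\right)\right)} = \frac{1}{\frac{7526594191}{130157} - \frac{882658396}{657297267}} = \frac{1}{\frac{4947094907393527825}{85551840380919}} = \frac{85551840380919}{4947094907393527825}$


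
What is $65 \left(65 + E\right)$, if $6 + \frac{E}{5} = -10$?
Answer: $-975$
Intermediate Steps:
$E = -80$ ($E = -30 + 5 \left(-10\right) = -30 - 50 = -80$)
$65 \left(65 + E\right) = 65 \left(65 - 80\right) = 65 \left(-15\right) = -975$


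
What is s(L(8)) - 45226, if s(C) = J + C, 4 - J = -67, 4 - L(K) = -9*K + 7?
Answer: -45086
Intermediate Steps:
L(K) = -3 + 9*K (L(K) = 4 - (-9*K + 7) = 4 - (7 - 9*K) = 4 + (-7 + 9*K) = -3 + 9*K)
J = 71 (J = 4 - 1*(-67) = 4 + 67 = 71)
s(C) = 71 + C
s(L(8)) - 45226 = (71 + (-3 + 9*8)) - 45226 = (71 + (-3 + 72)) - 45226 = (71 + 69) - 45226 = 140 - 45226 = -45086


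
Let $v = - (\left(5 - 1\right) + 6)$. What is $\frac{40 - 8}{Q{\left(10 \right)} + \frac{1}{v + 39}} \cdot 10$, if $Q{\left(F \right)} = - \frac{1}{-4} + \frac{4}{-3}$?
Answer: $- \frac{22272}{73} \approx -305.1$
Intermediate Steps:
$v = -10$ ($v = - (4 + 6) = \left(-1\right) 10 = -10$)
$Q{\left(F \right)} = - \frac{13}{12}$ ($Q{\left(F \right)} = \left(-1\right) \left(- \frac{1}{4}\right) + 4 \left(- \frac{1}{3}\right) = \frac{1}{4} - \frac{4}{3} = - \frac{13}{12}$)
$\frac{40 - 8}{Q{\left(10 \right)} + \frac{1}{v + 39}} \cdot 10 = \frac{40 - 8}{- \frac{13}{12} + \frac{1}{-10 + 39}} \cdot 10 = \frac{32}{- \frac{13}{12} + \frac{1}{29}} \cdot 10 = \frac{32}{- \frac{365}{348}} \cdot 10 = 32 \left(- \frac{348}{365}\right) 10 = \left(- \frac{11136}{365}\right) 10 = - \frac{22272}{73}$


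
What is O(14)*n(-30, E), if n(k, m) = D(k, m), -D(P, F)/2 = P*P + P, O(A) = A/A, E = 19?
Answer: -1740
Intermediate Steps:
O(A) = 1
D(P, F) = -2*P - 2*P**2 (D(P, F) = -2*(P*P + P) = -2*(P**2 + P) = -2*(P + P**2) = -2*P - 2*P**2)
n(k, m) = -2*k*(1 + k)
O(14)*n(-30, E) = 1*(-2*(-30)*(1 - 30)) = 1*(-2*(-30)*(-29)) = 1*(-1740) = -1740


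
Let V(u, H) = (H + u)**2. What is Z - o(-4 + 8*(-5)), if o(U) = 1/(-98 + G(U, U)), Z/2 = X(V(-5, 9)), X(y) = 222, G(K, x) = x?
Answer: 63049/142 ≈ 444.01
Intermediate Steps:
Z = 444 (Z = 2*222 = 444)
o(U) = 1/(-98 + U)
Z - o(-4 + 8*(-5)) = 444 - 1/(-98 + (-4 + 8*(-5))) = 444 - 1/(-98 + (-4 - 40)) = 444 - 1/(-98 - 44) = 444 - 1/(-142) = 444 - 1*(-1/142) = 444 + 1/142 = 63049/142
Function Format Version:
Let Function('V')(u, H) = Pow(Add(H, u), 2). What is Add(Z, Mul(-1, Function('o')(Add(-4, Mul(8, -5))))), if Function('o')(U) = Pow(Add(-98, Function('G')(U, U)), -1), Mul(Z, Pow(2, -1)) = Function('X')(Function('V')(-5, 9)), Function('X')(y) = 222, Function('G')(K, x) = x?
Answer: Rational(63049, 142) ≈ 444.01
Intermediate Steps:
Z = 444 (Z = Mul(2, 222) = 444)
Function('o')(U) = Pow(Add(-98, U), -1)
Add(Z, Mul(-1, Function('o')(Add(-4, Mul(8, -5))))) = Add(444, Mul(-1, Pow(Add(-98, Add(-4, Mul(8, -5))), -1))) = Add(444, Mul(-1, Pow(Add(-98, Add(-4, -40)), -1))) = Add(444, Mul(-1, Pow(Add(-98, -44), -1))) = Add(444, Mul(-1, Pow(-142, -1))) = Add(444, Mul(-1, Rational(-1, 142))) = Add(444, Rational(1, 142)) = Rational(63049, 142)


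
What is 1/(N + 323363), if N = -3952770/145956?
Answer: 24326/7865469543 ≈ 3.0928e-6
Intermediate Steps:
N = -658795/24326 (N = -3952770*1/145956 = -658795/24326 ≈ -27.082)
1/(N + 323363) = 1/(-658795/24326 + 323363) = 1/(7865469543/24326) = 24326/7865469543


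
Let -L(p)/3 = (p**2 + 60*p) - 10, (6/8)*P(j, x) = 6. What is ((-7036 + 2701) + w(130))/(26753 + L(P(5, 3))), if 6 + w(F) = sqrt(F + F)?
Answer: -4341/25151 + 2*sqrt(65)/25151 ≈ -0.17196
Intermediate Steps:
P(j, x) = 8 (P(j, x) = (4/3)*6 = 8)
L(p) = 30 - 180*p - 3*p**2 (L(p) = -3*((p**2 + 60*p) - 10) = -3*(-10 + p**2 + 60*p) = 30 - 180*p - 3*p**2)
w(F) = -6 + sqrt(2)*sqrt(F) (w(F) = -6 + sqrt(F + F) = -6 + sqrt(2*F) = -6 + sqrt(2)*sqrt(F))
((-7036 + 2701) + w(130))/(26753 + L(P(5, 3))) = ((-7036 + 2701) + (-6 + sqrt(2)*sqrt(130)))/(26753 + (30 - 180*8 - 3*8**2)) = (-4335 + (-6 + 2*sqrt(65)))/(26753 + (30 - 1440 - 3*64)) = (-4341 + 2*sqrt(65))/(26753 + (30 - 1440 - 192)) = (-4341 + 2*sqrt(65))/(26753 - 1602) = (-4341 + 2*sqrt(65))/25151 = (-4341 + 2*sqrt(65))*(1/25151) = -4341/25151 + 2*sqrt(65)/25151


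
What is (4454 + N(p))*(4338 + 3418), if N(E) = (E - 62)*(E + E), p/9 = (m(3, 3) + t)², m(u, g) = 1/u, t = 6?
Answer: 1708894992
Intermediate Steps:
p = 361 (p = 9*(1/3 + 6)² = 9*(⅓ + 6)² = 9*(19/3)² = 9*(361/9) = 361)
N(E) = 2*E*(-62 + E) (N(E) = (-62 + E)*(2*E) = 2*E*(-62 + E))
(4454 + N(p))*(4338 + 3418) = (4454 + 2*361*(-62 + 361))*(4338 + 3418) = (4454 + 2*361*299)*7756 = (4454 + 215878)*7756 = 220332*7756 = 1708894992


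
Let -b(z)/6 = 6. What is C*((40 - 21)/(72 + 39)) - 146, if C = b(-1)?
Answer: -5630/37 ≈ -152.16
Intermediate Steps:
b(z) = -36 (b(z) = -6*6 = -36)
C = -36
C*((40 - 21)/(72 + 39)) - 146 = -36*(40 - 21)/(72 + 39) - 146 = -684/111 - 146 = -36*19/111 - 146 = -228/37 - 146 = -5630/37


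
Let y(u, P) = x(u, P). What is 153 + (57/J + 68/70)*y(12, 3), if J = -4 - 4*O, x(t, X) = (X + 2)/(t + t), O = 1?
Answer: 203909/1344 ≈ 151.72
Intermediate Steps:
x(t, X) = (2 + X)/(2*t) (x(t, X) = (2 + X)/((2*t)) = (2 + X)*(1/(2*t)) = (2 + X)/(2*t))
y(u, P) = (2 + P)/(2*u)
J = -8 (J = -4 - 4*1 = -4 - 4 = -8)
153 + (57/J + 68/70)*y(12, 3) = 153 + (57/(-8) + 68/70)*((1/2)*(2 + 3)/12) = 153 + (57*(-1/8) + 68*(1/70))*((1/2)*(1/12)*5) = 153 + (-57/8 + 34/35)*(5/24) = 153 - 1723/280*5/24 = 153 - 1723/1344 = 203909/1344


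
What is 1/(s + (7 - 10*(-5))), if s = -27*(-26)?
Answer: 1/759 ≈ 0.0013175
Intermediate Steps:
s = 702
1/(s + (7 - 10*(-5))) = 1/(702 + (7 - 10*(-5))) = 1/(702 + (7 + 50)) = 1/(702 + 57) = 1/759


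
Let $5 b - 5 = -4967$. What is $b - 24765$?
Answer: $- \frac{128787}{5} \approx -25757.0$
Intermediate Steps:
$b = - \frac{4962}{5}$ ($b = 1 + \frac{1}{5} \left(-4967\right) = 1 - \frac{4967}{5} = - \frac{4962}{5} \approx -992.4$)
$b - 24765 = - \frac{4962}{5} - 24765 = - \frac{128787}{5}$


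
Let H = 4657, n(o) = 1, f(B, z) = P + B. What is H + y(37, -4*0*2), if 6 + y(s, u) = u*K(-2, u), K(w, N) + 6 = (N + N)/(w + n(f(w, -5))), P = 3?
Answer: 4651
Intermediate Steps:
f(B, z) = 3 + B
K(w, N) = -6 + 2*N/(1 + w) (K(w, N) = -6 + (N + N)/(w + 1) = -6 + (2*N)/(1 + w) = -6 + 2*N/(1 + w))
y(s, u) = -6 + u*(-6 - 2*u) (y(s, u) = -6 + u*(2*(-3 + u - 3*(-2))/(1 - 2)) = -6 + u*(2*(-3 + u + 6)/(-1)) = -6 + u*(2*(-1)*(3 + u)) = -6 + u*(-6 - 2*u))
H + y(37, -4*0*2) = 4657 + (-6 - 2*-4*0*2*(3 - 4*0*2)) = 4657 + (-6 - 2*0*2*(3 + 0*2)) = 4657 + (-6 - 2*0*(3 + 0)) = 4657 + (-6 - 2*0*3) = 4657 + (-6 + 0) = 4657 - 6 = 4651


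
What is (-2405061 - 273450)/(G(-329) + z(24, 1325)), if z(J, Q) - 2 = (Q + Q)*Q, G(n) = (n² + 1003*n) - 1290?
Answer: -892837/1096072 ≈ -0.81458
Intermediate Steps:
G(n) = -1290 + n² + 1003*n
z(J, Q) = 2 + 2*Q² (z(J, Q) = 2 + (Q + Q)*Q = 2 + (2*Q)*Q = 2 + 2*Q²)
(-2405061 - 273450)/(G(-329) + z(24, 1325)) = (-2405061 - 273450)/((-1290 + (-329)² + 1003*(-329)) + (2 + 2*1325²)) = -2678511/((-1290 + 108241 - 329987) + (2 + 2*1755625)) = -2678511/(-223036 + (2 + 3511250)) = -2678511/(-223036 + 3511252) = -2678511/3288216 = -2678511*1/3288216 = -892837/1096072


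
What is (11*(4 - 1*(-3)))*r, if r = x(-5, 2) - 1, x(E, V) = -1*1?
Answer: -154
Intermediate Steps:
x(E, V) = -1
r = -2 (r = -1 - 1 = -2)
(11*(4 - 1*(-3)))*r = (11*(4 - 1*(-3)))*(-2) = (11*(4 + 3))*(-2) = (11*7)*(-2) = 77*(-2) = -154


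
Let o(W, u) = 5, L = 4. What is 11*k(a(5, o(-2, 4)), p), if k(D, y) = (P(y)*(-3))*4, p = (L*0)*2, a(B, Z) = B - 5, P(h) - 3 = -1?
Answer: -264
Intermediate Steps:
P(h) = 2 (P(h) = 3 - 1 = 2)
a(B, Z) = -5 + B
p = 0 (p = (4*0)*2 = 0*2 = 0)
k(D, y) = -24 (k(D, y) = (2*(-3))*4 = -6*4 = -24)
11*k(a(5, o(-2, 4)), p) = 11*(-24) = -264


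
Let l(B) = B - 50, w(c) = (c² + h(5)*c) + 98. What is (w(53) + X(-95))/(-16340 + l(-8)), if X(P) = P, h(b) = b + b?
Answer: -557/2733 ≈ -0.20381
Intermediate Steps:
h(b) = 2*b
w(c) = 98 + c² + 10*c (w(c) = (c² + (2*5)*c) + 98 = (c² + 10*c) + 98 = 98 + c² + 10*c)
l(B) = -50 + B
(w(53) + X(-95))/(-16340 + l(-8)) = ((98 + 53² + 10*53) - 95)/(-16340 + (-50 - 8)) = ((98 + 2809 + 530) - 95)/(-16340 - 58) = (3437 - 95)/(-16398) = 3342*(-1/16398) = -557/2733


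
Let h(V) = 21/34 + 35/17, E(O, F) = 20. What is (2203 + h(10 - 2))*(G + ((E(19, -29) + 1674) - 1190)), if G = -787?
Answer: -21223019/34 ≈ -6.2421e+5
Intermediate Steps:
h(V) = 91/34 (h(V) = 21*(1/34) + 35*(1/17) = 21/34 + 35/17 = 91/34)
(2203 + h(10 - 2))*(G + ((E(19, -29) + 1674) - 1190)) = (2203 + 91/34)*(-787 + ((20 + 1674) - 1190)) = 74993*(-787 + (1694 - 1190))/34 = 74993*(-787 + 504)/34 = (74993/34)*(-283) = -21223019/34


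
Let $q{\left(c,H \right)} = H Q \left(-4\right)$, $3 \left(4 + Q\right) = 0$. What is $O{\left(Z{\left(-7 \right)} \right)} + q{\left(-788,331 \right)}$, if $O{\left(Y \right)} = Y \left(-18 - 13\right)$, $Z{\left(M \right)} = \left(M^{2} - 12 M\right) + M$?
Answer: $1390$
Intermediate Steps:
$Q = -4$ ($Q = -4 + \frac{1}{3} \cdot 0 = -4 + 0 = -4$)
$Z{\left(M \right)} = M^{2} - 11 M$
$q{\left(c,H \right)} = 16 H$ ($q{\left(c,H \right)} = H \left(-4\right) \left(-4\right) = - 4 H \left(-4\right) = 16 H$)
$O{\left(Y \right)} = - 31 Y$ ($O{\left(Y \right)} = Y \left(-31\right) = - 31 Y$)
$O{\left(Z{\left(-7 \right)} \right)} + q{\left(-788,331 \right)} = - 31 \left(- 7 \left(-11 - 7\right)\right) + 16 \cdot 331 = - 31 \left(\left(-7\right) \left(-18\right)\right) + 5296 = \left(-31\right) 126 + 5296 = -3906 + 5296 = 1390$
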